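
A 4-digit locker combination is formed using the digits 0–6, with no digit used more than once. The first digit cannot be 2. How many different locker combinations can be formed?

The first digit has 7−1 = 6 choices (anything except 2).
The remaining 3 digits are filled from the other 6 symbols without repetition: 6 × 5 × 4 = 120.
Total: 6 × 120 = 720.

720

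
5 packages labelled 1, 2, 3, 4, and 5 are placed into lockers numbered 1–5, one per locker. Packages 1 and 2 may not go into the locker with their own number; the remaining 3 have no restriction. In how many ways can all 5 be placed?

Let Aᵢ (for i ∈ {1, 2}) be the placements that put package i in its forbidden locker. Any j of these fix j positions, leaving (5−j)! ways to fill the rest, and there are C(2,j) ways to pick which j.
By inclusion–exclusion, the number of valid placements is Σ_{j=0}^{2} (−1)^j C(2,j)·(5−j)!.
Computing: 120 − 48 + 6 = 78.

78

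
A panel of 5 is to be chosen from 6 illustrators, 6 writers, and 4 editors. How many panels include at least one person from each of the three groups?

With no constraint there are C(16,5) = 4368 possible selections.
Subtract selections that omit an entire group: no illustrators → C(10,5) = 252; no writers → C(10,5) = 252; no editors → C(12,5) = 792.
Add back selections omitting two groups (i.e. drawn from a single group): C(6,5) + C(6,5) + C(4,5) = 12.
By inclusion–exclusion: 4368 − 1296 + 12 = 3084.

3084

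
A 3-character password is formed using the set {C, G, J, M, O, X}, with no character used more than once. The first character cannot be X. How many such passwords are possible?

The first character has 6−1 = 5 choices (anything except X).
The remaining 2 characters are filled from the other 5 symbols without repetition: 5 × 4 = 20.
Total: 5 × 20 = 100.

100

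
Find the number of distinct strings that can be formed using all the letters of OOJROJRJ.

560

Letter multiplicities in OOJROJRJ: J×3, O×3, R×2.
So there are 8! / (3!·3!·2!) = 560 distinguishable arrangements.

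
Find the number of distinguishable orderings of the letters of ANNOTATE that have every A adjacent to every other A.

1260

Treat the 2 copies of A as a single block. The multiset to arrange is then {AA, E, N, N, O, T, T}, 7 items in all.
That gives (7)!/(2!·2!) = 1260 arrangements.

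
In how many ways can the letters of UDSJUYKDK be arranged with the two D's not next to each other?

Total arrangements of UDSJUYKDK: 9!/(2!·2!·2!) = 45360.
Arrangements with the D's together: treat DD as one letter, giving (8)!/(2!·2!) = 10080.
Hence 45360 − 10080 = 35280.

35280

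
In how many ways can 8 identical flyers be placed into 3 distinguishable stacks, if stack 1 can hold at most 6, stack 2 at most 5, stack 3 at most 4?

Without the upper bounds there are C(10,2) = 45 ways to split 8 among 3 stacks.
Subtract solutions that violate a single cap (substitute x_i' = x_i − (cap_i+1)): x_1 ≥ 7 gives C(3,2) = 3; x_2 ≥ 6 gives C(4,2) = 6; x_3 ≥ 5 gives C(5,2) = 10. Together 19.
No two caps can be exceeded simultaneously, so the pair terms are all 0.
By inclusion–exclusion the count is 45 − 19 + 0 = 26.

26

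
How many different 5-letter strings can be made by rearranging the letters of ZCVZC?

30

ZCVZC has 5 letters with C appearing twice and Z appearing twice.
The number of distinct arrangements is 5!/(2!·2!) = 120/4 = 30.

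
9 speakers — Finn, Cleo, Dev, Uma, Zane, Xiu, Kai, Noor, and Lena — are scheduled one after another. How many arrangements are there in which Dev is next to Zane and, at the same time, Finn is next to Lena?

20160

Treat {Dev,Zane} as one block (2 orders) and {Finn,Lena} as another (2 orders).
That leaves 7 units to arrange: 2 × 2 × 7! = 4 × 5040 = 20160.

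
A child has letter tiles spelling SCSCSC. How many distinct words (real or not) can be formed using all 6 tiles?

20

Letter multiplicities in SCSCSC: C×3, S×3.
So there are 6! / (3!·3!) = 20 distinguishable arrangements.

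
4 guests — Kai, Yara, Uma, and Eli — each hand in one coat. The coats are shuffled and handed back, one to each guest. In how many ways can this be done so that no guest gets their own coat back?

9

Count assignments avoiding every fixed point. For any j of the 4 guests fixed to their own coat, the other 4−j can be arranged in (4−j)! ways.
By inclusion–exclusion this is Σ_{j=0}^{4} (−1)^j C(4,j)·(4−j)!.
Computing: 24 − 24 + 12 − 4 + 1 = 9.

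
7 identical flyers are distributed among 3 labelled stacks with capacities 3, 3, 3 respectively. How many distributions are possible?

Ignoring the caps, the number of non-negative solutions to x_1+…+x_3 = 7 is C(9,2) = 36.
Subtract solutions that violate a single cap (substitute x_i' = x_i − (cap_i+1)): x_1 ≥ 4 gives C(5,2) = 10; x_2 ≥ 4 gives C(5,2) = 10; x_3 ≥ 4 gives C(5,2) = 10. Together 30.
No two caps can be exceeded simultaneously, so the pair terms are all 0.
By inclusion–exclusion the count is 36 − 30 + 0 = 6.

6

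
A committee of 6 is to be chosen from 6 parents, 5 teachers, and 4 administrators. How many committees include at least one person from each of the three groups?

Total 6-person selections from all 15: C(15,6) = 5005.
Subtract selections that omit an entire group: no parents → C(9,6) = 84; no teachers → C(10,6) = 210; no administrators → C(11,6) = 462.
Add back selections omitting two groups (i.e. drawn from a single group): C(6,6) + C(5,6) + C(4,6) = 1.
By inclusion–exclusion: 5005 − 756 + 1 = 4250.

4250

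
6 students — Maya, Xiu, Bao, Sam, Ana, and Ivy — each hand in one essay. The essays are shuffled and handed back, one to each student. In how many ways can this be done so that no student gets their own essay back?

265

Let Aᵢ be the assignments in which student i gets their own essay. We want the size of the complement of A₁∪…∪A_6.
By inclusion–exclusion this is Σ_{j=0}^{6} (−1)^j C(6,j)·(6−j)!.
Computing: 720 − 720 + 360 − 120 + 30 − 6 + 1 = 265.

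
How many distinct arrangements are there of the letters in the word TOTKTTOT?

The 8 letters of TOTKTTOT have repeats: O appearing twice and T appearing 5 times.
The number of distinct arrangements is 8!/(5!·2!) = 40320/240 = 168.

168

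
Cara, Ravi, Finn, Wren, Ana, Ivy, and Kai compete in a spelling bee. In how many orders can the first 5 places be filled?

2520

This is an ordered selection of 5 from 7: P(7,5).
That gives 7 × 6 × 5 × 4 × 3 = 2520.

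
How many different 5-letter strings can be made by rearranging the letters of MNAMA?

30

MNAMA has 5 letters with A appearing twice and M appearing twice.
Dividing 5! = 120 by 2!·2! = 4 for the repeated letters gives 30.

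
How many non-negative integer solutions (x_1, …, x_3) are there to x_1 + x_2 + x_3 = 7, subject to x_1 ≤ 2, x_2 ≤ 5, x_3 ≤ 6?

By stars and bars, unrestricted non-negative solutions to x_1+…+x_3 = 7 number C(7+2,2) = 36.
Subtract solutions that violate a single cap (substitute x_i' = x_i − (cap_i+1)): x_1 ≥ 3 gives C(6,2) = 15; x_2 ≥ 6 gives C(3,2) = 3; x_3 ≥ 7 gives C(2,2) = 1. Together 19.
No two caps can be exceeded simultaneously, so the pair terms are all 0.
By inclusion–exclusion the count is 36 − 19 + 0 = 17.

17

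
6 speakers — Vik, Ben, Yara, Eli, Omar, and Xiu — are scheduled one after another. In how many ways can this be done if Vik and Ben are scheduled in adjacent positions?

240

Glue Vik and Ben into one block (2 internal orders), leaving 5 units to arrange in a row.
That gives 2 × 5! = 2 × 120 = 240.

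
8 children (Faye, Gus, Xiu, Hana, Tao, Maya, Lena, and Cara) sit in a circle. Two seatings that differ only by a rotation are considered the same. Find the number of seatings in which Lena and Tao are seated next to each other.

1440

Treat {Lena, Tao} as one unit (2 internal orders) and seat the resulting 7 units around the table: (6)! circular arrangements.
So 2 × (6)! = 2 × 720 = 1440.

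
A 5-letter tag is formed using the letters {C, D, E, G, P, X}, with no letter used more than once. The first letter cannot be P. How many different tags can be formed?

600

The first letter has 6−1 = 5 choices (anything except P).
The remaining 4 letters are filled from the other 5 symbols without repetition: 5 × 4 × 3 × 2 = 120.
Total: 5 × 120 = 600.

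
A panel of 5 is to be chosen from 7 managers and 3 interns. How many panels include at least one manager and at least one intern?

231

Unrestricted: C(10,5) = 252 ways to pick any 5 of the 10.
Selections missing a whole group: no managers → C(3,5) = 0; no interns → C(7,5) = 21.
Both groups omitted at once is impossible, so 252 − 21 = 231.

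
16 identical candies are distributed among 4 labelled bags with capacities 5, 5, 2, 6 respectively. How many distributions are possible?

By stars and bars, unrestricted non-negative solutions to x_1+…+x_4 = 16 number C(16+3,3) = 969.
Subtract solutions that violate a single cap (substitute x_i' = x_i − (cap_i+1)): x_1 ≥ 6 gives C(13,3) = 286; x_2 ≥ 6 gives C(13,3) = 286; x_3 ≥ 3 gives C(16,3) = 560; x_4 ≥ 7 gives C(12,3) = 220. Together 1352.
Add back pairs where two caps are both exceeded: 35 + 120 + 20 + 120 + 20 + 84 = 399.
Subtract triples: 4 + 0 + 1 + 1 = 6.
By inclusion–exclusion the count is 969 − 1352 + 399 − 6 = 10.

10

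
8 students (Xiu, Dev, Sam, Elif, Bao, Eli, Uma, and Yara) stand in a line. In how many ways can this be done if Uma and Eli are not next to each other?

Of the 8! = 40320 arrangements, those with Uma and Eli adjacent number 2 × 7! = 10080 (treat the pair as a block with 2 internal orders).
Complementary counting: 40320 − 10080 = 30240.

30240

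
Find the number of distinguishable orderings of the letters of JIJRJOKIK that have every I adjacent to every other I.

Treat the 2 copies of I as a single block. The multiset to arrange is then {II, J, J, J, K, K, O, R}, 8 items in all.
That gives (8)!/(3!·2!) = 3360 arrangements.

3360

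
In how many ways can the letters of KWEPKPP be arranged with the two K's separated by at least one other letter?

Total arrangements of KWEPKPP: 7!/(3!·2!) = 420.
If the two K's are adjacent, glue them into one block, leaving 6 items to arrange: (6)!/(3!) = 120 ways.
Hence 420 − 120 = 300.

300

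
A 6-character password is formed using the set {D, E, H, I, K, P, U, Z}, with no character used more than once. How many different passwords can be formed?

20160

Choose and order 6 of the 8 symbols: the first character has 8 options, the next 7, and so on down to 3.
8 × 7 × 6 × 5 × 4 × 3 = 20160.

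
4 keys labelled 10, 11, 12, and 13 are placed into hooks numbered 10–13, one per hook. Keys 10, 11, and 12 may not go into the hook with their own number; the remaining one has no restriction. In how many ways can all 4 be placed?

11

Let Aᵢ (for i ∈ {10, 11, 12}) be the placements that put key i in its forbidden hook. Any j of these fix j positions, leaving (4−j)! ways to fill the rest, and there are C(3,j) ways to pick which j.
By inclusion–exclusion, the number of valid placements is Σ_{j=0}^{3} (−1)^j C(3,j)·(4−j)!.
Computing: 24 − 18 + 6 − 1 = 11.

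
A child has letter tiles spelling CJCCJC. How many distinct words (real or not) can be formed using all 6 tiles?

Letter multiplicities in CJCCJC: C×4, J×2.
So there are 6! / (4!·2!) = 15 distinguishable arrangements.

15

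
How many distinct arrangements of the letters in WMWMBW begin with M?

20

With the first slot taken by M, it remains to arrange the other 5 letters (WWMBW).
Those 5 letters have W appearing 3 times, giving (5)!/(3!) = 20.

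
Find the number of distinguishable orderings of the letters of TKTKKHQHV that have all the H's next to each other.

3360

Treat the 2 copies of H as a single block. The multiset to arrange is then {HH, K, K, K, Q, T, T, V}, 8 items in all.
That gives (8)!/(3!·2!) = 3360 arrangements.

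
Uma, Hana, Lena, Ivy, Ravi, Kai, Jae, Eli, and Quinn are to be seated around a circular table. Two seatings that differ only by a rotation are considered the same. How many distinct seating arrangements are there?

40320

Fix one person's seat to break rotational symmetry; the remaining 8 people can be arranged in (8)! = 40320 ways.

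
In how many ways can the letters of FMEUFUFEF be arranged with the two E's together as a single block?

840

Treat the 2 copies of E as a single block. The multiset to arrange is then {EE, F, F, F, F, M, U, U}, 8 items in all.
That gives (8)!/(4!·2!) = 840 arrangements.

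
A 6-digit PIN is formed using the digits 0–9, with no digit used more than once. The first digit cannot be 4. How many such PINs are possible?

The first digit has 10−1 = 9 choices (anything except 4).
The remaining 5 digits are filled from the other 9 symbols without repetition: 9 × 8 × 7 × 6 × 5 = 15120.
Total: 9 × 15120 = 136080.

136080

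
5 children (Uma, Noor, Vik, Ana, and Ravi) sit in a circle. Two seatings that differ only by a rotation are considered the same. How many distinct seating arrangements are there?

Around a circle, 5 distinct people have 5!/5 = (4)! = 24 rotationally distinct seatings.

24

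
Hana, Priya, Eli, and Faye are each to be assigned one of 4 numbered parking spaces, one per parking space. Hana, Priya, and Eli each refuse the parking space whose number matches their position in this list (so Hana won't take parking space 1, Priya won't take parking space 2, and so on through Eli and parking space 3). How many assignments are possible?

11

Let Aᵢ (for i ∈ {1, 2, 3}) be the placements that put person i in their forbidden parking space. Any j of these fix j positions, leaving (4−j)! ways to fill the rest, and there are C(3,j) ways to pick which j.
By inclusion–exclusion, the number of valid placements is Σ_{j=0}^{3} (−1)^j C(3,j)·(4−j)!.
Computing: 24 − 18 + 6 − 1 = 11.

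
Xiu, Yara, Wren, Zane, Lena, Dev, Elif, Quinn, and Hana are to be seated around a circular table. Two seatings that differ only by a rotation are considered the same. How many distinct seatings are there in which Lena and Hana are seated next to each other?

Glue Lena and Hana into a block (2 internal orders). Seating 8 units around a circle gives (7)! arrangements.
So 2 × (7)! = 2 × 5040 = 10080.

10080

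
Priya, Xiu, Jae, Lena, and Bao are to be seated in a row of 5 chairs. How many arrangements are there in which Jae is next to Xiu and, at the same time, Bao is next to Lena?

Treat {Jae,Xiu} as one block (2 orders) and {Bao,Lena} as another (2 orders).
That leaves 3 units to arrange: 2 × 2 × 3! = 4 × 6 = 24.

24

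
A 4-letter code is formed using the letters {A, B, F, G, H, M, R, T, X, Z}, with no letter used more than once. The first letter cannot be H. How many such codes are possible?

4536

The first letter has 10−1 = 9 choices (anything except H).
The remaining 3 letters are filled from the other 9 symbols without repetition: 9 × 8 × 7 = 504.
Total: 9 × 504 = 4536.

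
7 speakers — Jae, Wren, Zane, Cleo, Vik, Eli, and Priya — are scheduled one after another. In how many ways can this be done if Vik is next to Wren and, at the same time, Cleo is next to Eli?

480

Treat {Vik,Wren} as one block (2 orders) and {Cleo,Eli} as another (2 orders).
That leaves 5 units to arrange: 2 × 2 × 5! = 4 × 120 = 480.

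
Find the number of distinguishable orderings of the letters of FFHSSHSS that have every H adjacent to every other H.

105

Treat the 2 copies of H as a single block. The multiset to arrange is then {HH, F, F, S, S, S, S}, 7 items in all.
That gives (7)!/(4!·2!) = 105 arrangements.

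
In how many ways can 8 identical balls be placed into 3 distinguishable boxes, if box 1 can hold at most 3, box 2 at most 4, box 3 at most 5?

By stars and bars, unrestricted non-negative solutions to x_1+…+x_3 = 8 number C(8+2,2) = 45.
Subtract solutions that violate a single cap (substitute x_i' = x_i − (cap_i+1)): x_1 ≥ 4 gives C(6,2) = 15; x_2 ≥ 5 gives C(5,2) = 10; x_3 ≥ 6 gives C(4,2) = 6. Together 31.
No two caps can be exceeded simultaneously, so the pair terms are all 0.
By inclusion–exclusion the count is 45 − 31 + 0 = 14.

14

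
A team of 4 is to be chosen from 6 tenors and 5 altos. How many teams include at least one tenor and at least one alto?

310

Unrestricted: C(11,4) = 330 ways to pick any 4 of the 11.
Subtract selections that omit an entire group: no tenors → C(5,4) = 5; no altos → C(6,4) = 15.
Both groups omitted at once is impossible, so 330 − 20 = 310.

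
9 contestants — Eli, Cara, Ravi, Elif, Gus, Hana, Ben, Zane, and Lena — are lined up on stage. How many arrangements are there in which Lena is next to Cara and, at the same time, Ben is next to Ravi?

20160

Treat {Lena,Cara} as one block (2 orders) and {Ben,Ravi} as another (2 orders).
That leaves 7 units to arrange: 2 × 2 × 7! = 4 × 5040 = 20160.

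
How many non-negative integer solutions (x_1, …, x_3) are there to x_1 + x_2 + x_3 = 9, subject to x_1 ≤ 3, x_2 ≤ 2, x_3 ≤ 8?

Ignoring the caps, the number of non-negative solutions to x_1+…+x_3 = 9 is C(11,2) = 55.
Subtract solutions that violate a single cap (substitute x_i' = x_i − (cap_i+1)): x_1 ≥ 4 gives C(7,2) = 21; x_2 ≥ 3 gives C(8,2) = 28; x_3 ≥ 9 gives C(2,2) = 1. Together 50.
Add back pairs where two caps are both exceeded: 6 + 0 + 0 = 6.
By inclusion–exclusion the count is 55 − 50 + 6 = 11.

11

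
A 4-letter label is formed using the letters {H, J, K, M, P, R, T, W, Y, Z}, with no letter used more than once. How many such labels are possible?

This is a permutation of 4 out of 10: P(10,4) = 10!/6!.
That product is 10 × 9 × 8 × 7 = 5040.

5040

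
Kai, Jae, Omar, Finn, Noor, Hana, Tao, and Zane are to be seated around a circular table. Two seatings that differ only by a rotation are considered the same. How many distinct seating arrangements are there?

5040

Fix one person's seat to break rotational symmetry; the remaining 7 people can be arranged in (7)! = 5040 ways.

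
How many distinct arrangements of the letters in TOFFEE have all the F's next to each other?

60

Treat the 2 copies of F as a single block. The multiset to arrange is then {FF, E, E, O, T}, 5 items in all.
That gives (5)!/(2!) = 60 arrangements.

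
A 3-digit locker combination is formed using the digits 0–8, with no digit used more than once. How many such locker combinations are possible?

With no repetition, fill the 3 digits in order: 9 choices, then 8, down to 7.
That product is 9 × 8 × 7 = 504.

504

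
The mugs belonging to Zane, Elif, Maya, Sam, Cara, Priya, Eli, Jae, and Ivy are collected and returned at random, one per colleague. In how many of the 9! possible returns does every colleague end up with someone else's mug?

133496

Count assignments avoiding every fixed point. For any j of the 9 colleagues fixed to their own mug, the other 9−j can be arranged in (9−j)! ways.
By inclusion–exclusion this is Σ_{j=0}^{9} (−1)^j C(9,j)·(9−j)!.
Computing: 362880 − 362880 + 181440 − 60480 + 15120 − 3024 + 504 − 72 + 9 − 1 = 133496.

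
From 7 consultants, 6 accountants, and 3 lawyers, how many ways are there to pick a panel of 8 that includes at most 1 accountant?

Split by how many accountants are chosen (0 through 1).
Sum: C(6,0)·C(10,8) + C(6,1)·C(10,7) = 45 + 720 = 765.

765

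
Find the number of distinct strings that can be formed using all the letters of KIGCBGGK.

The 8 letters of KIGCBGGK have repeats: G appearing 3 times and K appearing twice.
Dividing 8! = 40320 by 3!·2! = 12 for the repeated letters gives 3360.

3360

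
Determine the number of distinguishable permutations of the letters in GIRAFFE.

The 7 letters of GIRAFFE have repeats: F appearing twice.
Dividing 7! = 5040 by 2! = 2 for the repeated letters gives 2520.

2520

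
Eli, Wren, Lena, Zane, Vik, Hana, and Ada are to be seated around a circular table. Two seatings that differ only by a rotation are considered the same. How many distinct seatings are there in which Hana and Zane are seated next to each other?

240

Glue Hana and Zane into a block (2 internal orders). Seating 6 units around a circle gives (5)! arrangements.
So 2 × (5)! = 2 × 120 = 240.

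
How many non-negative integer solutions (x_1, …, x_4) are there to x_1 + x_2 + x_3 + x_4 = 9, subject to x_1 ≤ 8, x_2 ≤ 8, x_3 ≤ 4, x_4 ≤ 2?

Ignoring the caps, the number of non-negative solutions to x_1+…+x_4 = 9 is C(12,3) = 220.
Subtract solutions that violate a single cap (substitute x_i' = x_i − (cap_i+1)): x_1 ≥ 9 gives C(3,3) = 1; x_2 ≥ 9 gives C(3,3) = 1; x_3 ≥ 5 gives C(7,3) = 35; x_4 ≥ 3 gives C(9,3) = 84. Together 121.
Add back pairs where two caps are both exceeded: 0 + 0 + 0 + 0 + 0 + 4 = 4.
By inclusion–exclusion the count is 220 − 121 + 4 = 103.

103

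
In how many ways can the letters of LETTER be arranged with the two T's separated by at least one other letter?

Total arrangements of LETTER: 6!/(2!·2!) = 180.
Arrangements with the T's together: treat TT as one letter, giving (5)!/(2!) = 60.
Hence 180 − 60 = 120.

120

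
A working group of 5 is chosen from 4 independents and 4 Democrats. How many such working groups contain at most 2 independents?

Split by how many independents are chosen (0 through 2).
Sum: C(4,0)·C(4,5) + C(4,1)·C(4,4) + C(4,2)·C(4,3) = 0 + 4 + 24 = 28.

28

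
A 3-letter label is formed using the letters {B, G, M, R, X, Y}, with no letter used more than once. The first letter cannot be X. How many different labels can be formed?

The first letter has 6−1 = 5 choices (anything except X).
The remaining 2 letters are filled from the other 5 symbols without repetition: 5 × 4 = 20.
Total: 5 × 20 = 100.

100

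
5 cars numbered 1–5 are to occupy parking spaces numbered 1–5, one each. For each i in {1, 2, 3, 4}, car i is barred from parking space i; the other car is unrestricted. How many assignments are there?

53

Let Aᵢ (for 1 ≤ i ≤ 4) be the placements that put car i in its forbidden parking space. Any j of these fix j positions, leaving (5−j)! ways to fill the rest, and there are C(4,j) ways to pick which j.
By inclusion–exclusion, the number of valid placements is Σ_{j=0}^{4} (−1)^j C(4,j)·(5−j)!.
Computing: 120 − 96 + 36 − 8 + 1 = 53.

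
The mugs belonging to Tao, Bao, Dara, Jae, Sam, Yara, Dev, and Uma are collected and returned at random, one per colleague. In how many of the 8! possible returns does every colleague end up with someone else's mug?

Let Aᵢ be the assignments in which colleague i gets their own mug. We want the size of the complement of A₁∪…∪A_8.
By inclusion–exclusion this is Σ_{j=0}^{8} (−1)^j C(8,j)·(8−j)!.
Computing: 40320 − 40320 + 20160 − 6720 + 1680 − 336 + 56 − 8 + 1 = 14833.

14833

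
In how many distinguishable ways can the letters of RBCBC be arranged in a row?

Letter multiplicities in RBCBC: B×2, C×2, R×1.
Dividing 5! = 120 by 2!·2! = 4 for the repeated letters gives 30.

30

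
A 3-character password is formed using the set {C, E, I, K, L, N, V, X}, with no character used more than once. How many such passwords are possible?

336

With no repetition, fill the 3 characters in order: 8 choices, then 7, down to 6.
That product is 8 × 7 × 6 = 336.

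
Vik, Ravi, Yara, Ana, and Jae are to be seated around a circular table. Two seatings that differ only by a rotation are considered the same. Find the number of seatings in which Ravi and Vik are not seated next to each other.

12

Without the restriction there are (4)! = 24 seatings.
Those with Ravi next to Vik: fuse the pair into one unit and seat 4 units around a circle — 2·(3)! = 12.
Subtracting, 24 − 12 = 12.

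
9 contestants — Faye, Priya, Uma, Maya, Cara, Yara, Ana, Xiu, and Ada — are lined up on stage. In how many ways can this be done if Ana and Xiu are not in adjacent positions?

Of the 9! = 362880 arrangements, those with Ana and Xiu adjacent number 2 × 8! = 80640 (treat the pair as a block with 2 internal orders).
So 362880 − 80640 = 282240 arrangements keep them apart.

282240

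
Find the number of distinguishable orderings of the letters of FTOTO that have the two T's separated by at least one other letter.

There are 5!/(2!·2!) = 30 arrangements of FTOTO in total.
If the two T's are adjacent, glue them into one block, leaving 4 items to arrange: (4)!/(2!) = 12 ways.
Hence 30 − 12 = 18.

18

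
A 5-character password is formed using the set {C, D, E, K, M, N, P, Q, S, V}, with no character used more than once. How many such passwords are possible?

30240

This is a permutation of 5 out of 10: P(10,5) = 10!/5!.
10 × 9 × 8 × 7 × 6 = 30240.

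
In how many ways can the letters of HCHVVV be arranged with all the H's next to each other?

Treat the 2 copies of H as a single block. The multiset to arrange is then {HH, C, V, V, V}, 5 items in all.
That gives (5)!/(3!) = 20 arrangements.

20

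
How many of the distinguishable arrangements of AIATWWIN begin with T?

630

Fix T in the first position and arrange the remaining 7 letters.
Those 7 letters have A appearing twice, I appearing twice, and W appearing twice, giving (7)!/(2!·2!·2!) = 630.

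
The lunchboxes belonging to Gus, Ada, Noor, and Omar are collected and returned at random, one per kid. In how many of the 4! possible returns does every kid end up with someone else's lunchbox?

9

This is the derangement count D_4: permutations of 4 items with no fixed point.
By inclusion–exclusion this is Σ_{j=0}^{4} (−1)^j C(4,j)·(4−j)!.
Computing: 24 − 24 + 12 − 4 + 1 = 9.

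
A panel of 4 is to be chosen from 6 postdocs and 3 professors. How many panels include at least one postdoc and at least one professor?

111

Unrestricted: C(9,4) = 126 ways to pick any 4 of the 9.
Subtract selections that omit an entire group: no postdocs → C(3,4) = 0; no professors → C(6,4) = 15.
Both groups omitted at once is impossible, so 126 − 15 = 111.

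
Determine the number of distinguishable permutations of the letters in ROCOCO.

The 6 letters of ROCOCO have repeats: C appearing twice and O appearing 3 times.
So there are 6! / (3!·2!) = 60 distinguishable arrangements.

60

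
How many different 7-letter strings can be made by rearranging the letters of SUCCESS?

SUCCESS has 7 letters with C appearing twice and S appearing 3 times.
The number of distinct arrangements is 7!/(3!·2!) = 5040/12 = 420.

420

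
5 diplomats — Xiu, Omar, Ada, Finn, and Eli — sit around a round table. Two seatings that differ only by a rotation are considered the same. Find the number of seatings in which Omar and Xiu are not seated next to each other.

Without the restriction there are (4)! = 24 seatings.
Those with Omar next to Xiu: fuse the pair into one unit and seat 4 units around a circle — 2·(3)! = 12.
Subtracting, 24 − 12 = 12.

12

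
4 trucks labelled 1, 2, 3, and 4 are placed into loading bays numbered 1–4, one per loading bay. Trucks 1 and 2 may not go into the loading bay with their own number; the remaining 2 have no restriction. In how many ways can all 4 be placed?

14

Let Aᵢ (for i ∈ {1, 2}) be the placements that put truck i in its forbidden loading bay. Any j of these fix j positions, leaving (4−j)! ways to fill the rest, and there are C(2,j) ways to pick which j.
By inclusion–exclusion, the number of valid placements is Σ_{j=0}^{2} (−1)^j C(2,j)·(4−j)!.
Computing: 24 − 12 + 2 = 14.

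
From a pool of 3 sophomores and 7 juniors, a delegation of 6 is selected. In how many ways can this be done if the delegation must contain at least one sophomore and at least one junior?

203

With no constraint there are C(10,6) = 210 possible selections.
Selections missing a whole group: no sophomores → C(7,6) = 7; no juniors → C(3,6) = 0.
Both groups omitted at once is impossible, so 210 − 7 = 203.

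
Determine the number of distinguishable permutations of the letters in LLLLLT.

6

Letter multiplicities in LLLLLT: L×5, T×1.
The number of distinct arrangements is 6!/(5!) = 720/120 = 6.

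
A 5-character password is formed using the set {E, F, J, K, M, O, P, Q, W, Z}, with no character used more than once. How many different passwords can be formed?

30240

Choose and order 5 of the 10 symbols: the first character has 10 options, the next 9, and so on down to 6.
That product is 10 × 9 × 8 × 7 × 6 = 30240.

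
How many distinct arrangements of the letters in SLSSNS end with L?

5

Fix L in the last position and arrange the remaining 5 letters.
Those 5 letters have S appearing 4 times, giving (5)!/(4!) = 5.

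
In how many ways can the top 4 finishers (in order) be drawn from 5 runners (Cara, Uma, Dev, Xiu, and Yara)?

There are 5 choices for 1st place, 4 for 2nd, and so on down to 2 for position 4.
That gives 5 × 4 × 3 × 2 = 120.

120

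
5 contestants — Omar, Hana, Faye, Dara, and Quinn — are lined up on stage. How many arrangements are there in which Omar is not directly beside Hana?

Of the 5! = 120 arrangements, those with Omar and Hana adjacent number 2 × 4! = 48 (treat the pair as a block with 2 internal orders).
So 120 − 48 = 72 arrangements keep them apart.

72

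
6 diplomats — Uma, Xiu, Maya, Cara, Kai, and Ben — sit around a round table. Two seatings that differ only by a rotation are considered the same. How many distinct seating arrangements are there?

Seat Uma anywhere (absorbing the rotational symmetry), then permute the other 5: (5)! = 120.

120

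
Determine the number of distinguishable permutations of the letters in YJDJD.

30

The 5 letters of YJDJD have repeats: D appearing twice and J appearing twice.
So there are 5! / (2!·2!) = 30 distinguishable arrangements.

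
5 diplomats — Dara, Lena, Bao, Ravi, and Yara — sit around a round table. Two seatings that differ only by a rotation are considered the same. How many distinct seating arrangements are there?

24

Fix one person's seat to break rotational symmetry; the remaining 4 people can be arranged in (4)! = 24 ways.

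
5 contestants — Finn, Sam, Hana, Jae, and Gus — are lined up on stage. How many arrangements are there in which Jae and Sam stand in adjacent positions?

48

Place the 3 others and the Jae-Sam pair as 4 objects in a line; the pair has 2 internal arrangements.
So the count is 2·(4)! = 48.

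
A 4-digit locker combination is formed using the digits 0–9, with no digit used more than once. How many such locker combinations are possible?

With no repetition, fill the 4 digits in order: 10 choices, then 9, down to 7.
That product is 10 × 9 × 8 × 7 = 5040.

5040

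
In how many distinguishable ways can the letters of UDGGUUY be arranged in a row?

420

Letter multiplicities in UDGGUUY: D×1, G×2, U×3, Y×1.
The number of distinct arrangements is 7!/(3!·2!) = 5040/12 = 420.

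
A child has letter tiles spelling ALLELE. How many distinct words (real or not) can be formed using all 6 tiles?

60

The 6 letters of ALLELE have repeats: E appearing twice and L appearing 3 times.
Dividing 6! = 720 by 3!·2! = 12 for the repeated letters gives 60.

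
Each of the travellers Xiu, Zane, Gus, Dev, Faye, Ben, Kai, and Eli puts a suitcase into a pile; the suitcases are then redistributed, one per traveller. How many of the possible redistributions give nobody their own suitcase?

14833

This is the derangement count D_8: permutations of 8 items with no fixed point.
By inclusion–exclusion this is Σ_{j=0}^{8} (−1)^j C(8,j)·(8−j)!.
Computing: 40320 − 40320 + 20160 − 6720 + 1680 − 336 + 56 − 8 + 1 = 14833.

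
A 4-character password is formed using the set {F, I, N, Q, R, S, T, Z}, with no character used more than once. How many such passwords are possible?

1680

This is a permutation of 4 out of 8: P(8,4) = 8!/4!.
8 × 7 × 6 × 5 = 1680.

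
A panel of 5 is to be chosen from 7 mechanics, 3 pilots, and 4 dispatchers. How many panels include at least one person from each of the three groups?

Unrestricted: C(14,5) = 2002 ways to pick any 5 of the 14.
Selections missing a whole group: no mechanics → C(7,5) = 21; no pilots → C(11,5) = 462; no dispatchers → C(10,5) = 252.
Add back selections omitting two groups (i.e. drawn from a single group): C(7,5) + C(3,5) + C(4,5) = 21.
By inclusion–exclusion: 2002 − 735 + 21 = 1288.

1288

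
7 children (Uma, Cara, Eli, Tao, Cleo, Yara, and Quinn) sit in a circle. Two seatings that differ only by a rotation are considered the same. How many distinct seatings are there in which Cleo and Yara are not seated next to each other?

480

All circular seatings of 7 people number (6)! = 720.
Those with Cleo next to Yara: fuse the pair into one unit and seat 6 units around a circle — 2·(5)! = 240.
Subtracting, 720 − 240 = 480.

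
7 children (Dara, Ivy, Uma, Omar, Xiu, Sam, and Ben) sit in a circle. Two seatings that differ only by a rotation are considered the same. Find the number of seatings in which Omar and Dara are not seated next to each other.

All circular seatings of 7 people number (6)! = 720.
Those with Omar next to Dara: fuse the pair into one unit and seat 6 units around a circle — 2·(5)! = 240.
Subtracting, 720 − 240 = 480.

480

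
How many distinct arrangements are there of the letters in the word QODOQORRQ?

QODOQORRQ has 9 letters with O appearing 3 times, Q appearing 3 times, and R appearing twice.
The number of distinct arrangements is 9!/(3!·3!·2!) = 362880/72 = 5040.

5040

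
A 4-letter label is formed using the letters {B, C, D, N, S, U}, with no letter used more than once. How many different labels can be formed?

This is a permutation of 4 out of 6: P(6,4) = 6!/2!.
That product is 6 × 5 × 4 × 3 = 360.

360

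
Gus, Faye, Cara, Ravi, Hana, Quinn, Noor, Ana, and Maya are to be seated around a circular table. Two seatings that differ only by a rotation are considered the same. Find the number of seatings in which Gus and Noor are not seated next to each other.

30240

All circular seatings of 9 people number (8)! = 40320.
Seatings with Gus beside Noor: treat them as a block with 2 internal orders, giving 2 × (7)! = 10080.
Subtracting, 40320 − 10080 = 30240.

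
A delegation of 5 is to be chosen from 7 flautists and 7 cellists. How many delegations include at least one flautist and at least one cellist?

1960

With no constraint there are C(14,5) = 2002 possible selections.
Subtract selections that omit an entire group: no flautists → C(7,5) = 21; no cellists → C(7,5) = 21.
Both groups omitted at once is impossible, so 2002 − 42 = 1960.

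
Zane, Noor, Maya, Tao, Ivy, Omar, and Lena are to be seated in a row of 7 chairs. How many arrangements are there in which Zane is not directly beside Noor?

Of the 7! = 5040 arrangements, those with Zane and Noor adjacent number 2 × 6! = 1440 (treat the pair as a block with 2 internal orders).
So 5040 − 1440 = 3600 arrangements keep them apart.

3600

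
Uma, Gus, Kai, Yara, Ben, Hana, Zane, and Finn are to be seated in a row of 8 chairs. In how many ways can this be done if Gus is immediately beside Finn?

10080

Place the 6 others and the Gus-Finn pair as 7 objects in a line; the pair has 2 internal arrangements.
So the count is 2·(7)! = 10080.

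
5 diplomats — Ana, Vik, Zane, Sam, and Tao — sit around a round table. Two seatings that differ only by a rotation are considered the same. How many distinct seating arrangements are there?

24

Seat Ana anywhere (absorbing the rotational symmetry), then permute the other 4: (4)! = 24.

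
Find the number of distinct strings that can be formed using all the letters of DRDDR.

DRDDR has 5 letters with D appearing 3 times and R appearing twice.
The number of distinct arrangements is 5!/(3!·2!) = 120/12 = 10.

10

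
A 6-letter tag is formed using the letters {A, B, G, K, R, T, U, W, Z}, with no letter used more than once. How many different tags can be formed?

This is a permutation of 6 out of 9: P(9,6) = 9!/3!.
That product is 9 × 8 × 7 × 6 × 5 × 4 = 60480.

60480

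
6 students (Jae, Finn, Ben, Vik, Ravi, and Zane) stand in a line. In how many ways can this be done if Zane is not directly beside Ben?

Of the 6! = 720 arrangements, those with Zane and Ben adjacent number 2 × 5! = 240 (treat the pair as a block with 2 internal orders).
Complementary counting: 720 − 240 = 480.

480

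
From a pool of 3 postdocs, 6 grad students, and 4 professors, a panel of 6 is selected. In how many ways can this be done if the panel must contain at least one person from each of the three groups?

With no constraint there are C(13,6) = 1716 possible selections.
Subtract selections that omit an entire group: no postdocs → C(10,6) = 210; no grad students → C(7,6) = 7; no professors → C(9,6) = 84.
Add back selections omitting two groups (i.e. drawn from a single group): C(3,6) + C(6,6) + C(4,6) = 1.
By inclusion–exclusion: 1716 − 301 + 1 = 1416.

1416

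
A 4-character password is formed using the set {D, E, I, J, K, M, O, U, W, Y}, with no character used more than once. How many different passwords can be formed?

This is a permutation of 4 out of 10: P(10,4) = 10!/6!.
That product is 10 × 9 × 8 × 7 = 5040.

5040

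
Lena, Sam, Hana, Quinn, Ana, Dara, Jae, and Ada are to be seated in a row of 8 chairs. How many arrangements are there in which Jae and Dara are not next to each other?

Of the 8! = 40320 arrangements, those with Jae and Dara adjacent number 2 × 7! = 10080 (treat the pair as a block with 2 internal orders).
Complementary counting: 40320 − 10080 = 30240.

30240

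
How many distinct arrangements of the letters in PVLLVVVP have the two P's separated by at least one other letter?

There are 8!/(4!·2!·2!) = 420 arrangements of PVLLVVVP in total.
If the two P's are adjacent, glue them into one block, leaving 7 items to arrange: (7)!/(4!·2!) = 105 ways.
Subtracting, 420 − 105 = 315 arrangements keep the P's apart.

315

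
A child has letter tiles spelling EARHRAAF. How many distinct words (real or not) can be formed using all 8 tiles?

3360

The 8 letters of EARHRAAF have repeats: A appearing 3 times and R appearing twice.
Dividing 8! = 40320 by 3!·2! = 12 for the repeated letters gives 3360.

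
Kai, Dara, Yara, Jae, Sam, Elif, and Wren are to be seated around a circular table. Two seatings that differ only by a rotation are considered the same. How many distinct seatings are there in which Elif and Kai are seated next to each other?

240

Treat {Elif, Kai} as one unit (2 internal orders) and seat the resulting 6 units around the table: (5)! circular arrangements.
So 2 × (5)! = 2 × 120 = 240.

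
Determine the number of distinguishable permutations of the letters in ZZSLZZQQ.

Letter multiplicities in ZZSLZZQQ: L×1, Q×2, S×1, Z×4.
The number of distinct arrangements is 8!/(4!·2!) = 40320/48 = 840.

840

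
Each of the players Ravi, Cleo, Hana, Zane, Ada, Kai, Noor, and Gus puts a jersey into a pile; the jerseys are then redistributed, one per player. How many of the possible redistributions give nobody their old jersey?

Let Aᵢ be the assignments in which player i gets their old jersey. We want the size of the complement of A₁∪…∪A_8.
By inclusion–exclusion this is Σ_{j=0}^{8} (−1)^j C(8,j)·(8−j)!.
Computing: 40320 − 40320 + 20160 − 6720 + 1680 − 336 + 56 − 8 + 1 = 14833.

14833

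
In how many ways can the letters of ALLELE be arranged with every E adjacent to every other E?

Treat the 2 copies of E as a single block. The multiset to arrange is then {EE, A, L, L, L}, 5 items in all.
That gives (5)!/(3!) = 20 arrangements.

20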